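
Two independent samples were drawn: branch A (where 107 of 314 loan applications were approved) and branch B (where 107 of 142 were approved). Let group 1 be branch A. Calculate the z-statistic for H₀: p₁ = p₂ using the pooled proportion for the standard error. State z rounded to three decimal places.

z = -8.178

Sample proportions: p̂₁ = 107/314 = 0.34076 and p̂₂ = 107/142 = 0.75352.
Pooling: p̂ = 214/456 = 0.46930.
Pooled SE = √[0.2490574·0.01022697] ≈ 0.050469.
z = (p̂₁ − p̂₂)/SE = (0.34076 − 0.75352)/0.050469 = -0.41276/0.050469 = -8.178.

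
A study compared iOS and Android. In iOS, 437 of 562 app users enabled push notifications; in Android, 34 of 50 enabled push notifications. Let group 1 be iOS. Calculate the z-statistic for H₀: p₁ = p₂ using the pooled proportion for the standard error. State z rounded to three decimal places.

z = 1.570

p̂₁ = 437/562 = 0.77758, p̂₂ = 34/50 = 0.68000.
Pooling: p̂ = 471/612 = 0.76961.
Pooled SE = √[0.1773116·0.02177936] ≈ 0.062143.
z = (p̂₁ − p̂₂)/SE = (0.77758 − 0.68000)/0.062143 = 0.09758/0.062143 = 1.570.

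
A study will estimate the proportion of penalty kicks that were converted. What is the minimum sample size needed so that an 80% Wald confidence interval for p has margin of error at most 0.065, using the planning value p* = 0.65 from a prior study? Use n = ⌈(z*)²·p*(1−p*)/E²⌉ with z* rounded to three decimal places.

For 80% confidence, z* = 1.282.
p*(1−p*) = 0.65·0.35 = 0.2275.
(z*)²·p*(1−p*)/E² = 1.643524·0.2275/0.004225 = 88.497.
Rounding up, n = 89.

n = 89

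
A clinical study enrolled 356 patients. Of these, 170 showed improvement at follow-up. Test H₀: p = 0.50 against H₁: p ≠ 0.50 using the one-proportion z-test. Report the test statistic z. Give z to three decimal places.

With x = 170 successes in n = 356, p̂ = 0.47753.
SE₀ = √(0.50·0.50/356) = 0.026500.
z = (0.47753 − 0.50)/0.026500 = -0.02247/0.026500 = -0.848.

z = -0.848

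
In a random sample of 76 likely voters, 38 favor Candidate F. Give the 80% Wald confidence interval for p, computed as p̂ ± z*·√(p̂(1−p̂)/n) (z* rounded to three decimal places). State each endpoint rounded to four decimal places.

With x = 38 successes in n = 76, p̂ = 0.50000.
SE(p̂) = √(0.50000·0.50000/76) = 0.057354.
The 80% critical value is z* = 1.282.
Margin of error: 1.282 × 0.057354 = 0.07353.
CI: 0.50000 ± 0.07353 = (0.4265, 0.5735).

(0.4265, 0.5735)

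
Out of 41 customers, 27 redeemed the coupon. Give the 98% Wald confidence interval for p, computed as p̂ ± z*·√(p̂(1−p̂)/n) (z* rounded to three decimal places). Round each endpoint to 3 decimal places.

(0.486, 0.831)

Sample proportion p̂ = 27/41 = 0.65854.
Standard error of p̂: √(0.224866/41) = √0.005484540 = 0.074058.
z* = 2.326 at the 98% level.
Margin = 2.326·0.074058 = 0.17226.
So the interval runs from 0.486 to 0.831.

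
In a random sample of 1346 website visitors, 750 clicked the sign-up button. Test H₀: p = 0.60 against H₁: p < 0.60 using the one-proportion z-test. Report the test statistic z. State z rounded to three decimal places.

With x = 750 successes in n = 1346, p̂ = 0.55721.
SE₀ = √(0.60·0.40/1346) = 0.013353.
Test statistic: z = -0.04279/0.013353 = -3.205.

z = -3.205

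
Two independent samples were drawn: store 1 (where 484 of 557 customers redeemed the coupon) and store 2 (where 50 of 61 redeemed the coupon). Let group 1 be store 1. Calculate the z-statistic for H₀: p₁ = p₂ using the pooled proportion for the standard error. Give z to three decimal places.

z = 1.066

p̂₁ = 484/557 = 0.86894, p̂₂ = 50/61 = 0.81967.
Pooling: p̂ = 534/618 = 0.86408.
SE = √[p̂(1−p̂)(1/n₁+1/n₂)] = √[0.86408·0.13592·(1/557+1/61)] ≈ 0.046219.
z = 0.04927/0.046219 = 1.066.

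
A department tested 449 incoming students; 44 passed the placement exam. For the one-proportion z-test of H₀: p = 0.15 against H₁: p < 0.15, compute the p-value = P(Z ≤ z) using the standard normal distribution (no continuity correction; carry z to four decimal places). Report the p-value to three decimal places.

p̂ = 44/449 = 0.09800.
Under H₀, SE = √(p₀(1−p₀)/n) = √(0.15·0.85/449) = √0.000283964 = 0.016851.
Test statistic (full precision, shown to 4 dp): z = (44/449 − 0.15)/SE₀ ≈ -3.0861.
p-value = P(Z ≤ z) with z = -3.0861 → 0.001.

p-value = 0.001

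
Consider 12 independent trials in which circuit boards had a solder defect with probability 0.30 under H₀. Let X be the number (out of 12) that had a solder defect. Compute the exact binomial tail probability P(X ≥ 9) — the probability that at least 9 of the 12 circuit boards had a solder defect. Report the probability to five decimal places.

X is binomial with n = 12 and p = 0.30.
P(X ≥ 9) = C(12,9)·0.30^9·0.70^3 + C(12,10)·0.30^10·0.70^2 + C(12,11)·0.30^11·0.70^1 + C(12,12)·0.30^12·0.70^0.
= 0.001485 + 0.000191 + 0.000015 + 0.000001 = 0.00169.

P = 0.00169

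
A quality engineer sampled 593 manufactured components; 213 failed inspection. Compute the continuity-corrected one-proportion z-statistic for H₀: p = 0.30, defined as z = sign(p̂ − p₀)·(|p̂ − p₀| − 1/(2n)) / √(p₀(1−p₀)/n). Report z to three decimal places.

p̂ = 213/593 = 0.35919. p̂ − p₀ = 0.059191.
Continuity correction 1/(2n) = 1/1186 = 0.000843.
Corrected numerator: |0.059191| − 0.000843 = 0.058348.
SE₀ = √(0.30·0.70/593) = 0.018818.
z = +0.058348/0.018818 = 3.101.

z = 3.101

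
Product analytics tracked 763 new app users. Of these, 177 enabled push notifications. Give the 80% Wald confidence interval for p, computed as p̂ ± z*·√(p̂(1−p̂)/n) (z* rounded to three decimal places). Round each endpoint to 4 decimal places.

(0.2124, 0.2516)

p̂ = 177/763 = 0.23198.
SE = √(p̂(1−p̂)/n) = √(0.178165/763) = 0.015281.
The 80% critical value is z* = 1.282.
Margin = 1.282·0.015281 = 0.01959.
Interval: 0.23198 ± 0.01959 → (0.2124, 0.2516).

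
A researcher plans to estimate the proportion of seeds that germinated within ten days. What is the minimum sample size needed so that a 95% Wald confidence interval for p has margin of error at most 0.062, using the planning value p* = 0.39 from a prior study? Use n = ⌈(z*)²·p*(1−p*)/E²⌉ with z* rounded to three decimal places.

z* = 1.960 at the 95% level.
p*(1−p*) = 0.2379.
Required n before rounding: 3.841600 × 0.2379 / 0.062² = 237.751.
Rounding up, n = 238.

n = 238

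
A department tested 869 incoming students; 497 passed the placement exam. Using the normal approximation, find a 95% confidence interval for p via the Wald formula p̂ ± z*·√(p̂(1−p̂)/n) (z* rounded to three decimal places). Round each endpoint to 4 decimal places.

(0.5390, 0.6048)

p̂ = 497/869 = 0.57192.
Standard error of p̂: √(0.244827/869) = √0.000281734 = 0.016785.
z* = 1.960 at the 95% level.
Margin = 1.960·0.016785 = 0.03290.
Interval: 0.57192 ± 0.03290 → (0.5390, 0.6048).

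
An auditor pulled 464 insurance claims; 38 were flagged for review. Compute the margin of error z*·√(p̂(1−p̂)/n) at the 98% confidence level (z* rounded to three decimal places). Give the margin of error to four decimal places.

ME = 0.0296

p̂ = 38/464 = 0.08190.
Standard error of p̂: √(0.075190/464) = √0.000162046 = 0.012730.
For 98% confidence, z* = 2.326.
Margin of error = z*·SE = 2.326 × 0.012730 = 0.0296.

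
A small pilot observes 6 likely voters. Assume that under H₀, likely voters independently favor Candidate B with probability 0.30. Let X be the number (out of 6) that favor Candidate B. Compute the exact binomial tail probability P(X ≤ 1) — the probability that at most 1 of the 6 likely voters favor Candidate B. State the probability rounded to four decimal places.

X ~ Binomial(n=6, p=0.30).
P(X ≤ 1) = C(6,0)·0.30^0·0.70^6 + C(6,1)·0.30^1·0.70^5.
= 0.117649 + 0.302526 = 0.4202.

P = 0.4202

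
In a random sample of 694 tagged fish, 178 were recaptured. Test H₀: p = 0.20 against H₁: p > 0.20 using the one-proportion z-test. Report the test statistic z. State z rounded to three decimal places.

z = 3.720

p̂ = 178/694 = 0.25648.
Under H₀, SE = √(p₀(1−p₀)/n) = √(0.20·0.80/694) = √0.000230548 = 0.015184.
Test statistic: z = 0.05648/0.015184 = 3.720.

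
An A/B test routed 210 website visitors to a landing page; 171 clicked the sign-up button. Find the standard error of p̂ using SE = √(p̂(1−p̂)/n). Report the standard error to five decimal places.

SE = 0.02683

The sample proportion is 171/210 = 0.81429.
p̂(1−p̂) = 0.151222.
SE = √(0.151222/210) = 0.02683.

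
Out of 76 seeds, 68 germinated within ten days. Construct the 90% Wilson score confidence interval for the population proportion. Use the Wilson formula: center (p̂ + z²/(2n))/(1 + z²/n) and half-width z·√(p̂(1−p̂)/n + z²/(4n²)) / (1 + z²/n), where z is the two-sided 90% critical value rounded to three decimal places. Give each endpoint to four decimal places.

(0.8227, 0.9397)

p̂ = 68/76 = 0.89474; z = 1.645, so z² = 2.706025.
1 + z²/n = 1.035606.
Center = (0.89474 + 0.017803)/1.035606 = 0.88117.
Radicand: p̂(1−p̂)/n + z²/(4n²) = 0.001239248 + 0.000117124 = 0.001356372.
Half-width = 1.645·√0.001356372/1.035606 = 0.05850.
CI: 0.88117 ± 0.05850 = (0.8227, 0.9397).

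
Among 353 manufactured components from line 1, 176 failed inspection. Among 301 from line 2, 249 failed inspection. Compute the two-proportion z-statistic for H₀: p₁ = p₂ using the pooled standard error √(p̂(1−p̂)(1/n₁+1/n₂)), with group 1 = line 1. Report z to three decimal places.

z = -8.782

Sample proportions: p̂₁ = 176/353 = 0.49858 and p̂₂ = 249/301 = 0.82724.
Pooled p̂ = (176+249)/(353+301) = 425/654 = 0.64985.
Pooled SE = √[0.2275458·0.00615512] ≈ 0.037424.
z = -0.32866/0.037424 = -8.782.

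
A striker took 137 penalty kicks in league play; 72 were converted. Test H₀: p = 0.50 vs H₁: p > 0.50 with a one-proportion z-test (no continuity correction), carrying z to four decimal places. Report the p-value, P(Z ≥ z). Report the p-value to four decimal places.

p-value = 0.2749

The sample proportion is 72/137 = 0.52555.
SE₀ = √(0.50·0.50/137) = 0.042718.
z = (p̂ − p₀)/SE = (72/137 − 0.50)/0.042718 ≈ 0.5981.
p-value = P(Z ≥ z) with z = 0.5981 → 0.2749.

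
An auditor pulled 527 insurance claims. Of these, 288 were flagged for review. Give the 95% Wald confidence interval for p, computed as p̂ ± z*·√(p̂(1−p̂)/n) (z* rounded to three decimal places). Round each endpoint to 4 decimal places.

p̂ = 288/527 = 0.54649.
SE = √(p̂(1−p̂)/n) = √(0.247839/527) = 0.021686.
z* = 1.960 at the 95% level.
Margin = 1.960·0.021686 = 0.04250.
CI: 0.54649 ± 0.04250 = (0.5040, 0.5890).

(0.5040, 0.5890)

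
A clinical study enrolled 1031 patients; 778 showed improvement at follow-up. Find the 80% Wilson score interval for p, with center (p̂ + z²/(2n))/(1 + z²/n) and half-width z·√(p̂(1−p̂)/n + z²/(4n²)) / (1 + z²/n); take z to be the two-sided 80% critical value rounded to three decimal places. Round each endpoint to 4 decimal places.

Here p̂ = 778/1031 = 0.75461 and z = 1.282 (z² = 1.643524).
1 + z²/n = 1.001594.
Adjusted center: (0.75461 + z²/(2n))/1.001594 = 0.75420.
Radicand: p̂(1−p̂)/n + z²/(4n²) = 0.000179607 + 0.000000387 = 0.000179994.
Half-width = 1.282·√0.000179994/1.001594 = 0.01717.
Interval: 0.75420 ± 0.01717 → (0.7370, 0.7714).

(0.7370, 0.7714)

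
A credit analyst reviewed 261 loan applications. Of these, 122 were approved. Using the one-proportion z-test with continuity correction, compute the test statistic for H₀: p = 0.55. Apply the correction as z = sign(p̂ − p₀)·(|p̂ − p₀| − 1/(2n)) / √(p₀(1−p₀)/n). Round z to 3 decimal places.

p̂ = 122/261 = 0.46743. p̂ − p₀ = -0.082567.
Continuity correction 1/(2n) = 1/522 = 0.001916.
Corrected numerator: |-0.082567| − 0.001916 = 0.080651.
Null standard error: √(0.55·0.45/261) = √0.000948276 = 0.030794.
z = (−)0.080651/0.030794 = -2.619.

z = -2.619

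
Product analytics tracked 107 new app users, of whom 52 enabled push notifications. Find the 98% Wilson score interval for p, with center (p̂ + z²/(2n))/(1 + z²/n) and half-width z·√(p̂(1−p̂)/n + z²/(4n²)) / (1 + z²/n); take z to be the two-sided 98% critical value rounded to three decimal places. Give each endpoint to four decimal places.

Here p̂ = 52/107 = 0.48598 and z = 2.326 (z² = 5.410276).
1 + z²/n = 1.050563.
Center = (0.48598 + 0.025282)/1.050563 = 0.48666.
Radicand: p̂(1−p̂)/n + z²/(4n²) = 0.002334612 + 0.000118139 = 0.002452751.
Half-width = z·√(radicand)/denom = 2.326·0.049525/1.050563 = 0.10965.
So the interval runs from 0.3770 to 0.5963.

(0.3770, 0.5963)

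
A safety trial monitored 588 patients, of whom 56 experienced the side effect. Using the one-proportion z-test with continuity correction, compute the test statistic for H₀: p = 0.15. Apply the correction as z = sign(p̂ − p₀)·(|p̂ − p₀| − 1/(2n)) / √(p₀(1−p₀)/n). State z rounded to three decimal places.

The sample proportion is 56/588 = 0.09524. p̂ − p₀ = -0.054762.
Continuity correction 1/(2n) = 1/1176 = 0.000850.
Corrected numerator: |-0.054762| − 0.000850 = 0.053912.
Null standard error: √(0.15·0.85/588) = √0.000216837 = 0.014725.
z = −0.053912/0.014725 = -3.661.

z = -3.661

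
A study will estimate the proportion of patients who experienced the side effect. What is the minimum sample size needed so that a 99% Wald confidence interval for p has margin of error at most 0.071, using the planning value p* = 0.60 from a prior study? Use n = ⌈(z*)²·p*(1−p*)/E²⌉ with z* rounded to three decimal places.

n = 316

For 99% confidence, z* = 2.576.
p*(1−p*) = 0.60·0.40 = 0.2400.
Required n before rounding: 6.635776 × 0.2400 / 0.071² = 315.927.
Rounding up, n = 316.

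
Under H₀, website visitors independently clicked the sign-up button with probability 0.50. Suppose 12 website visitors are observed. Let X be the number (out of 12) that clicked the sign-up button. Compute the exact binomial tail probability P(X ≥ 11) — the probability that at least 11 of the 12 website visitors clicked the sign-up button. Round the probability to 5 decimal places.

X ~ Binomial(n=12, p=0.50).
P(X ≥ 11) = C(12,11)·0.50^11·0.50^1 + C(12,12)·0.50^12·0.50^0.
= 0.002930 + 0.000244 = 0.00317.

P = 0.00317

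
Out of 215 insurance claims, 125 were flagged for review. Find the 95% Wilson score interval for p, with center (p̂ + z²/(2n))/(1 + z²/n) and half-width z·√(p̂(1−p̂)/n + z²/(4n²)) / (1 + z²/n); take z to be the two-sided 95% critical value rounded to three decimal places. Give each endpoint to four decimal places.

(0.5146, 0.6453)

p̂ = 125/215 = 0.58140; z = 1.960, so z² = 3.841600.
1 + z²/n = 1.017868.
Center = (0.58140 + 0.008934)/1.017868 = 0.57997.
Radicand: p̂(1−p̂)/n + z²/(4n²) = 0.001131976 + 0.000020777 = 0.001152753.
Half-width = 1.960·√0.001152753/1.017868 = 0.06538.
Interval: 0.57997 ± 0.06538 → (0.5146, 0.6453).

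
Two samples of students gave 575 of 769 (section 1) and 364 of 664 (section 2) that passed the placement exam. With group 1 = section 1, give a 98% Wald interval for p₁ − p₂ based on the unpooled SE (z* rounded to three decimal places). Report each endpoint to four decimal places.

(0.1417, 0.2574)

p̂₁ = 0.74772, p̂₂ = 0.54819, so the observed difference is 0.19953.
SE = √(0.000245296 + 0.000373008) = √0.000618304 = 0.024866.
The 98% critical value is z* = 2.326. Margin = 2.326·0.024866 = 0.05784.
So the interval runs from 0.1417 to 0.2574.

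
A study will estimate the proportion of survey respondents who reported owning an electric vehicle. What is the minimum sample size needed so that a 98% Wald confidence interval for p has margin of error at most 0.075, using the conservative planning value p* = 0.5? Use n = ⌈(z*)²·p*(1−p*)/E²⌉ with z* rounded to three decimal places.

n = 241

z* = 2.326 at the 98% level.
p*(1−p*) = 0.50·0.50 = 0.2500.
(z*)²·p*(1−p*)/E² = 5.410276·0.2500/0.005625 = 240.457.
Rounding up, n = 241.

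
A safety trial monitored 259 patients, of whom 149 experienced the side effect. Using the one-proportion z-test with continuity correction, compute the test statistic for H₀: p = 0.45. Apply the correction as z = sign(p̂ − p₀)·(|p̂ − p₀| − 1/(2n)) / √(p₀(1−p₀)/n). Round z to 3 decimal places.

The sample proportion is 149/259 = 0.57529. p̂ − p₀ = 0.125290.
Continuity correction 1/(2n) = 1/518 = 0.001931.
Corrected numerator: |0.125290| − 0.001931 = 0.123359.
SE₀ = √(0.45·0.55/259) = 0.030913.
z = (+)0.123359/0.030913 = 3.991.

z = 3.991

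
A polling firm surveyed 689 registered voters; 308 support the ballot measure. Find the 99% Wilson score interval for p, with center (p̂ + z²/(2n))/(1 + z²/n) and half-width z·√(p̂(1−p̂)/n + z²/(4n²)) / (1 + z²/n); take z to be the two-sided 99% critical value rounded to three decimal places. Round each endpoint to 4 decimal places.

(0.3990, 0.4961)

Here p̂ = 308/689 = 0.44702 and z = 2.576 (z² = 6.635776).
1 + z²/n = 1.009631.
Adjusted center: (0.44702 + z²/(2n))/1.009631 = 0.44753.
Radicand: p̂(1−p̂)/n + z²/(4n²) = 0.000358772 + 0.000003495 = 0.000362267.
Half-width = z·√(radicand)/denom = 2.576·0.019033/1.009631 = 0.04856.
Interval: 0.44753 ± 0.04856 → (0.3990, 0.4961).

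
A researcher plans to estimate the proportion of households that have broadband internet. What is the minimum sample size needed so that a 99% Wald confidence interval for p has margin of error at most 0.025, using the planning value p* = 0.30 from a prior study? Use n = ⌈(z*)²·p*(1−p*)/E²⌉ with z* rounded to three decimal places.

n = 2230

The 99% critical value is z* = 2.576.
p*(1−p*) = 0.30·0.70 = 0.2100.
(z*)²·p*(1−p*)/E² = 6.635776·0.2100/0.000625 = 2229.621.
⌈2229.621⌉ = 2230.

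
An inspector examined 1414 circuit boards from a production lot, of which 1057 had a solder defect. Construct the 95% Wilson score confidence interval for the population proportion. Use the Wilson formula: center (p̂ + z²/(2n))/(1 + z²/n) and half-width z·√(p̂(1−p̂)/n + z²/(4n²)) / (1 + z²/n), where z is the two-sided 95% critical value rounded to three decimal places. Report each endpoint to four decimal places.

(0.7242, 0.7695)

p̂ = 1057/1414 = 0.74752; z = 1.960, so z² = 3.841600.
1 + z²/n = 1.002717.
Center = (0.74752 + 0.001358)/1.002717 = 0.74685.
Radicand: p̂(1−p̂)/n + z²/(4n²) = 0.000133473 + 0.000000480 = 0.000133953.
Half-width = z·√(radicand)/denom = 1.960·0.011574/1.002717 = 0.02262.
Interval: 0.74685 ± 0.02262 → (0.7242, 0.7695).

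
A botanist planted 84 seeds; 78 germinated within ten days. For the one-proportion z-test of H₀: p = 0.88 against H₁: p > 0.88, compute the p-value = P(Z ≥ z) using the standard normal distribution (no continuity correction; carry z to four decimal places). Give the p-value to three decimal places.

p-value = 0.085

The sample proportion is 78/84 = 0.92857.
Under H₀, SE = √(p₀(1−p₀)/n) = √(0.88·0.12/84) = √0.001257143 = 0.035456.
Test statistic (full precision, shown to 4 dp): z = (78/84 − 0.88)/SE₀ ≈ 1.3699.
From the standard normal, P(Z ≥ z) = 0.085.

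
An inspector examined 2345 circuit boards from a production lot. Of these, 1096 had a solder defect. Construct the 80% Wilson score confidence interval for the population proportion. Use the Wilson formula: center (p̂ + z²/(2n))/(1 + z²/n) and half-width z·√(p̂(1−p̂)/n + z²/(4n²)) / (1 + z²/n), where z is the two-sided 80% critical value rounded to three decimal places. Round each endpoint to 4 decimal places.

Here p̂ = 1096/2345 = 0.46738 and z = 1.282 (z² = 1.643524).
Denominator 1 + z²/n = 1 + 1.643524/2345 = 1.000701.
Center = (0.46738 + 0.000350)/1.000701 = 0.46740.
Radicand: p̂(1−p̂)/n + z²/(4n²) = 0.000106156 + 0.000000075 = 0.000106231.
Half-width = z·√(radicand)/denom = 1.282·0.010307/1.000701 = 0.01320.
Interval: 0.46740 ± 0.01320 → (0.4542, 0.4806).

(0.4542, 0.4806)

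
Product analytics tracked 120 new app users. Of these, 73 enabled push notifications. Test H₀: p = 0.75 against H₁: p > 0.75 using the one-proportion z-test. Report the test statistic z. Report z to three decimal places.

z = -3.584

Sample proportion p̂ = 73/120 = 0.60833.
Under H₀, SE = √(p₀(1−p₀)/n) = √(0.75·0.25/120) = √0.001562500 = 0.039528.
z = (p̂ − p₀)/SE = (0.60833 − 0.75)/0.039528 = -3.584.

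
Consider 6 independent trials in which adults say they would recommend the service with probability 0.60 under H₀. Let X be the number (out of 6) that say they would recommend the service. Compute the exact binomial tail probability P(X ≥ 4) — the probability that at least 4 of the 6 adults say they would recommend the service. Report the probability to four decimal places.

X ~ Binomial(n=6, p=0.60).
P(X ≥ 4) = C(6,4)·0.60^4·0.40^2 + C(6,5)·0.60^5·0.40^1 + C(6,6)·0.60^6·0.40^0.
= 0.311040 + 0.186624 + 0.046656 = 0.5443.

P = 0.5443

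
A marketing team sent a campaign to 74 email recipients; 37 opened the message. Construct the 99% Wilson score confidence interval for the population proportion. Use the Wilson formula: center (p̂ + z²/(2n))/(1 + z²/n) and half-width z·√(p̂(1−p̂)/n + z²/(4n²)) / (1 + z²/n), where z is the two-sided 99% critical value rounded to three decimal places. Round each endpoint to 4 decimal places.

Here p̂ = 37/74 = 0.50000 and z = 2.576 (z² = 6.635776).
Denominator 1 + z²/n = 1 + 6.635776/74 = 1.089673.
Center = (0.50000 + 0.044836)/1.089673 = 0.50000.
Radicand: p̂(1−p̂)/n + z²/(4n²) = 0.003378378 + 0.000302948 = 0.003681326.
Half-width = 2.576·√0.003681326/1.089673 = 0.14343.
CI: 0.50000 ± 0.14343 = (0.3566, 0.6434).

(0.3566, 0.6434)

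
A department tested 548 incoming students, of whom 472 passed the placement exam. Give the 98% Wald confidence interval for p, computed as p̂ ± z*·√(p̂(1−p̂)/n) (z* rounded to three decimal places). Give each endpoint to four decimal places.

(0.8270, 0.8957)

The sample proportion is 472/548 = 0.86131.
SE(p̂) = √(0.86131·0.13869/548) = 0.014764.
For 98% confidence, z* = 2.326.
Margin of error: 2.326 × 0.014764 = 0.03434.
Interval: 0.86131 ± 0.03434 → (0.8270, 0.8957).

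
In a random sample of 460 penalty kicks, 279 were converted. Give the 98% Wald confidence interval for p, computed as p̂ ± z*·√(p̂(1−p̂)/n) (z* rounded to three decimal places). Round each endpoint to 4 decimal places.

The sample proportion is 279/460 = 0.60652.
SE = √(p̂(1−p̂)/n) = √(0.238653/460) = 0.022777.
For 98% confidence, z* = 2.326.
Margin = 2.326·0.022777 = 0.05298.
Interval: 0.60652 ± 0.05298 → (0.5535, 0.6595).

(0.5535, 0.6595)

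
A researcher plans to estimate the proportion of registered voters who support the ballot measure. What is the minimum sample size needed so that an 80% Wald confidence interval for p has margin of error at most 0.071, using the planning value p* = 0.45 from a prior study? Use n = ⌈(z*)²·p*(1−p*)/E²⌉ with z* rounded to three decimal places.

n = 81

For 80% confidence, z* = 1.282.
p*(1−p*) = 0.45·0.55 = 0.2475.
(z*)²·p*(1−p*)/E² = 1.643524·0.2475/0.005041 = 80.693.
⌈80.693⌉ = 81.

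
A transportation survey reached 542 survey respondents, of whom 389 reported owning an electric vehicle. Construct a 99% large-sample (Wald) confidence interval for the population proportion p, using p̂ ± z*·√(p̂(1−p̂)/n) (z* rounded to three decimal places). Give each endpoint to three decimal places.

With x = 389 successes in n = 542, p̂ = 0.71771.
Standard error of p̂: √(0.202601/542) = √0.000373803 = 0.019334.
For 99% confidence, z* = 2.576.
Margin = 2.576·0.019334 = 0.04980.
So the interval runs from 0.668 to 0.768.

(0.668, 0.768)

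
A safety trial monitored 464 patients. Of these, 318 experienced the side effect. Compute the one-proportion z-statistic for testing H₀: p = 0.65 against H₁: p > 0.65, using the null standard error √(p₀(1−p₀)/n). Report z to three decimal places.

z = 1.596

The sample proportion is 318/464 = 0.68534.
SE₀ = √(0.65·0.35/464) = 0.022143.
z = (0.68534 − 0.65)/0.022143 = 0.03534/0.022143 = 1.596.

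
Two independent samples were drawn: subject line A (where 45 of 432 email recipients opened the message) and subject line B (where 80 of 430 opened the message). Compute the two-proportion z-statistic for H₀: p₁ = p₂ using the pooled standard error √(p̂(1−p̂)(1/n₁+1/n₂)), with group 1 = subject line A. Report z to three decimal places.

z = -3.414

Sample proportions: p̂₁ = 45/432 = 0.10417 and p̂₂ = 80/430 = 0.18605.
Pooling: p̂ = 125/862 = 0.14501.
SE = √[p̂(1−p̂)(1/n₁+1/n₂)] = √[0.14501·0.85499·(1/432+1/430)] ≈ 0.023986.
z = -0.08188/0.023986 = -3.414.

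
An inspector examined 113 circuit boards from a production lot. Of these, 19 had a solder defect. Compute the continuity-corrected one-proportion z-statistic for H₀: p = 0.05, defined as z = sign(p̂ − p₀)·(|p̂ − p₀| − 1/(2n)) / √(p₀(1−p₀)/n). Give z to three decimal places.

The sample proportion is 19/113 = 0.16814. p̂ − p₀ = 0.118142.
Continuity correction 1/(2n) = 1/226 = 0.004425.
Corrected numerator: |0.118142| − 0.004425 = 0.113717.
Under H₀, SE = √(p₀(1−p₀)/n) = √(0.05·0.95/113) = √0.000420354 = 0.020503.
z = (+)0.113717/0.020503 = 5.546.

z = 5.546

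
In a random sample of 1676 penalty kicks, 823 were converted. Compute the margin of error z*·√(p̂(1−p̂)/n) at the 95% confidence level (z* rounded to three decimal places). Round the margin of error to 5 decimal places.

The sample proportion is 823/1676 = 0.49105.
SE(p̂) = √(0.49105·0.50895/1676) = 0.012211.
The 95% critical value is z* = 1.960.
ME = 1.960·0.012211 = 0.02393.

ME = 0.02393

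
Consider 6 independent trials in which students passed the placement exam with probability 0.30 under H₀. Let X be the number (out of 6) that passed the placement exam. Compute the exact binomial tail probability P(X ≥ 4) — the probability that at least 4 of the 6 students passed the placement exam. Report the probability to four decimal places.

P = 0.0705

X ~ Binomial(n=6, p=0.30).
P(X ≥ 4) = C(6,4)·0.30^4·0.70^2 + C(6,5)·0.30^5·0.70^1 + C(6,6)·0.30^6·0.70^0.
= 0.059535 + 0.010206 + 0.000729 = 0.0705.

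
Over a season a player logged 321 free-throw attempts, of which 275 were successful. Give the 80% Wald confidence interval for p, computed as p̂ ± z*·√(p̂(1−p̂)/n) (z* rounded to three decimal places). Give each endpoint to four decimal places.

The sample proportion is 275/321 = 0.85670.
Standard error of p̂: √(0.122767/321) = √0.000382451 = 0.019556.
The 80% critical value is z* = 1.282.
Margin = 1.282·0.019556 = 0.02507.
Interval: 0.85670 ± 0.02507 → (0.8316, 0.8818).

(0.8316, 0.8818)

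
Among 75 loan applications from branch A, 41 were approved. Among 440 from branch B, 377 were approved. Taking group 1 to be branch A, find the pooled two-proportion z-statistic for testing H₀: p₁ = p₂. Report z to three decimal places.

p̂₁ = 41/75 = 0.54667, p̂₂ = 377/440 = 0.85682.
Pooled p̂ = (41+377)/(75+440) = 418/515 = 0.81165.
SE = √[p̂(1−p̂)(1/n₁+1/n₂)] = √[0.81165·0.18835·(1/75+1/440)] ≈ 0.048844.
z = (p̂₁ − p̂₂)/SE = (0.54667 − 0.85682)/0.048844 = -0.31015/0.048844 = -6.350.

z = -6.350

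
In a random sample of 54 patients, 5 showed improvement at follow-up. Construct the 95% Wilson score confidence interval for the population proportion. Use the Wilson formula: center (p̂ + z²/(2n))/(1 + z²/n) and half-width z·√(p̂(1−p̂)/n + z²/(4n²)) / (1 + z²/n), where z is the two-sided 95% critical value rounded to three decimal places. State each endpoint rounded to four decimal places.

Here p̂ = 5/54 = 0.09259 and z = 1.960 (z² = 3.841600).
Denominator 1 + z²/n = 1 + 3.841600/54 = 1.071141.
Adjusted center: (0.09259 + z²/(2n))/1.071141 = 0.11965.
Radicand: p̂(1−p̂)/n + z²/(4n²) = 0.001555911 + 0.000329355 = 0.001885266.
Half-width = 1.960·√0.001885266/1.071141 = 0.07945.
CI: 0.11965 ± 0.07945 = (0.0402, 0.1991).

(0.0402, 0.1991)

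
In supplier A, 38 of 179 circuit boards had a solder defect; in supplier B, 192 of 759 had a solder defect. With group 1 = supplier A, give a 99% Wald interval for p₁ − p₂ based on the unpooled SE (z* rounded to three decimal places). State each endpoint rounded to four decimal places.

(-0.1293, 0.0479)

p̂₁ = 38/179 = 0.21229, p̂₂ = 192/759 = 0.25296; p̂₁ − p̂₂ = -0.04067.
Unpooled SE = √(p̂₁(1−p̂₁)/n₁ + p̂₂(1−p̂₂)/n₂) = √(0.000934208 + 0.000248977) = 0.034397.
The 99% critical value is z* = 2.576. Margin = 2.576·0.034397 = 0.08861.
Interval: -0.04067 ± 0.08861 → (-0.1293, 0.0479).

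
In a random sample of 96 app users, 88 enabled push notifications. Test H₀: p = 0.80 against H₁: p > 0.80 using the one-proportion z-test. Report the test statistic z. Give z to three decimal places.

z = 2.858

The sample proportion is 88/96 = 0.91667.
Under H₀, SE = √(p₀(1−p₀)/n) = √(0.80·0.20/96) = √0.001666667 = 0.040825.
z = (0.91667 − 0.80)/0.040825 = 0.11667/0.040825 = 2.858.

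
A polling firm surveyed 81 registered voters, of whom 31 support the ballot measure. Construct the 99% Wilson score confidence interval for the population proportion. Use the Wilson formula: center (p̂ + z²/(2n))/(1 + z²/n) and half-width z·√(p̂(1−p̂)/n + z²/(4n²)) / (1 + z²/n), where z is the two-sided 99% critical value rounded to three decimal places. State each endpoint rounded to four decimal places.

(0.2576, 0.5256)

p̂ = 31/81 = 0.38272; z = 2.576, so z² = 6.635776.
1 + z²/n = 1.081923.
Center = (0.38272 + 0.040962)/1.081923 = 0.39160.
Radicand: p̂(1−p̂)/n + z²/(4n²) = 0.002916598 + 0.000252849 = 0.003169447.
Half-width = 2.576·√0.003169447/1.081923 = 0.13404.
Interval: 0.39160 ± 0.13404 → (0.2576, 0.5256).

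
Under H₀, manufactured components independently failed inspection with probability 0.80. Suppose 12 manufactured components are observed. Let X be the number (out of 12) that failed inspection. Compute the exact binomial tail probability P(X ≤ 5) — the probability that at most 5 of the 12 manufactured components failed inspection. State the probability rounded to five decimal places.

P = 0.00390

X is binomial with n = 12 and p = 0.80.
P(X ≤ 5) = Σ_{j=0}^{5} C(12,j)·0.80^j·0.20^{12−j}.
= 0.000000 + 0.000000 + 0.000004 + 0.000058 + 0.000519 + 0.003322 = 0.00390.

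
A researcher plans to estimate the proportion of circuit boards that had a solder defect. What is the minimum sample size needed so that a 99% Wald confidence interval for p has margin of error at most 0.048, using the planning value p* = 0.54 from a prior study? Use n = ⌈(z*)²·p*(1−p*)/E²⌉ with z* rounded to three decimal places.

For 99% confidence, z* = 2.576.
p*(1−p*) = 0.54·0.46 = 0.2484.
Required n before rounding: 6.635776 × 0.2484 / 0.048² = 715.420.
Rounding up, n = 716.

n = 716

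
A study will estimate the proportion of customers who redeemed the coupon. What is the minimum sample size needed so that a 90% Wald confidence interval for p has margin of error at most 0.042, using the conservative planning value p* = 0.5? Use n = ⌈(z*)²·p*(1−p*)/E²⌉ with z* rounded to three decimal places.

n = 384

z* = 1.645 at the 90% level.
p*(1−p*) = 0.50·0.50 = 0.2500.
Required n before rounding: 2.706025 × 0.2500 / 0.042² = 383.507.
Rounding up, n = 384.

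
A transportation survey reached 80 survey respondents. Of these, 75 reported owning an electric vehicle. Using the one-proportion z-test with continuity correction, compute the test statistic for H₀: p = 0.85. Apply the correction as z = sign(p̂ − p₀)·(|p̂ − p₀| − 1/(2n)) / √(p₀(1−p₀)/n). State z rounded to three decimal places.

Sample proportion p̂ = 75/80 = 0.93750. p̂ − p₀ = 0.087500.
1/(2n) = 0.006250.
Corrected numerator: |0.087500| − 0.006250 = 0.081250.
SE₀ = √(0.85·0.15/80) = 0.039922.
z = +0.081250/0.039922 = 2.035.

z = 2.035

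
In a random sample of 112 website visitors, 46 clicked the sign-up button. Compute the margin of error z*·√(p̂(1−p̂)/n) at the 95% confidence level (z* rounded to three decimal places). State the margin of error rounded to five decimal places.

The sample proportion is 46/112 = 0.41071.
Standard error of p̂: √(0.242028/112) = √0.002160965 = 0.046486.
The 95% critical value is z* = 1.960.
So ME = 0.09111.

ME = 0.09111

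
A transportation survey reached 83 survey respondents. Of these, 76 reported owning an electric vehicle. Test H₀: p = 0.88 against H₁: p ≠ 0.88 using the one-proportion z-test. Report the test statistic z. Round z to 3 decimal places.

z = 1.000

The sample proportion is 76/83 = 0.91566.
Null standard error: √(0.88·0.12/83) = √0.001272289 = 0.035669.
z = (p̂ − p₀)/SE = (0.91566 − 0.88)/0.035669 = 1.000.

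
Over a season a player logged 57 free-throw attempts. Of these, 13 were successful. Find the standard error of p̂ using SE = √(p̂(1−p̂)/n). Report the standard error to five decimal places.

SE = 0.05558

With x = 13 successes in n = 57, p̂ = 0.22807.
p̂(1−p̂) = 0.176054.
SE = √(0.176054/57) = √0.003088667 = 0.05558.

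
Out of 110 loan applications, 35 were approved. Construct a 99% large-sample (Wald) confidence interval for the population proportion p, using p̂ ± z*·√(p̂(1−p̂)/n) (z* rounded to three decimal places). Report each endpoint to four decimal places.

With x = 35 successes in n = 110, p̂ = 0.31818.
SE = √(p̂(1−p̂)/n) = √(0.216942/110) = 0.044409.
z* = 2.576 at the 99% level.
Margin of error: 2.576 × 0.044409 = 0.11440.
So the interval runs from 0.2038 to 0.4326.

(0.2038, 0.4326)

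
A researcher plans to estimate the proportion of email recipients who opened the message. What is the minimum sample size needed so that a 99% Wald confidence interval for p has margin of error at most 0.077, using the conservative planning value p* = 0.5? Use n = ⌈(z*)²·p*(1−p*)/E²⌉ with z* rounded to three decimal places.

z* = 2.576 at the 99% level.
p*(1−p*) = 0.50·0.50 = 0.2500.
(z*)²·p*(1−p*)/E² = 6.635776·0.2500/0.005929 = 279.802.
Rounding up, n = 280.

n = 280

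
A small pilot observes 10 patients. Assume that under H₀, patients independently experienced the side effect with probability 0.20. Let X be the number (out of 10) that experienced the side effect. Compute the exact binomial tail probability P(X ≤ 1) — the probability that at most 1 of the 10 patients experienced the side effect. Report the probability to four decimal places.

X ~ Binomial(n=10, p=0.20).
P(X ≤ 1) = C(10,0)·0.20^0·0.80^10 + C(10,1)·0.20^1·0.80^9.
= 0.107374 + 0.268435 = 0.3758.

P = 0.3758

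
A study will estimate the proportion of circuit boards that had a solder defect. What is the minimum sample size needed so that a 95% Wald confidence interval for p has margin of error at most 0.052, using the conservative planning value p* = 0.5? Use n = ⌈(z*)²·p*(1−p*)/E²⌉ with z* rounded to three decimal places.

n = 356

The 95% critical value is z* = 1.960.
p*(1−p*) = 0.50·0.50 = 0.2500.
Required n before rounding: 3.841600 × 0.2500 / 0.052² = 355.178.
⌈355.178⌉ = 356.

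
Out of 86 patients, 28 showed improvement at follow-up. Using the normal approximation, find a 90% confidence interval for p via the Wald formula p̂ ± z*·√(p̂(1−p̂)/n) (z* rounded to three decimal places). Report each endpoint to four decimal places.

(0.2425, 0.4087)

Sample proportion p̂ = 28/86 = 0.32558.
SE = √(p̂(1−p̂)/n) = √(0.219578/86) = 0.050530.
z* = 1.645 at the 90% level.
Margin = 1.645·0.050530 = 0.08312.
Interval: 0.32558 ± 0.08312 → (0.2425, 0.4087).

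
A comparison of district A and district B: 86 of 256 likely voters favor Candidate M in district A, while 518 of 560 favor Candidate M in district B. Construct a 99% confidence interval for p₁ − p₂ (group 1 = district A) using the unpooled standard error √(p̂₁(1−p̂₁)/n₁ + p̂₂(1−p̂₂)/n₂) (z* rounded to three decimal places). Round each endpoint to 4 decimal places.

(-0.6703, -0.5078)

p̂₁ = 0.33594, p̂₂ = 0.92500, so the observed difference is -0.58906.
SE = √(0.000871420 + 0.000123884) = √0.000995304 = 0.031548.
The 99% critical value is z* = 2.576. Margin of error = 0.08127.
Interval: -0.58906 ± 0.08127 → (-0.6703, -0.5078).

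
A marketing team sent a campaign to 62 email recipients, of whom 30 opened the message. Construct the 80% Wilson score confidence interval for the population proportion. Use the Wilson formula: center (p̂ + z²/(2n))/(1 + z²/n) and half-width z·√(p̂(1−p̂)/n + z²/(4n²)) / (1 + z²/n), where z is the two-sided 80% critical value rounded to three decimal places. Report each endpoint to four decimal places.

p̂ = 30/62 = 0.48387; z = 1.282, so z² = 1.643524.
1 + z²/n = 1.026508.
Center = (0.48387 + 0.013254)/1.026508 = 0.48429.
Radicand: p̂(1−p̂)/n + z²/(4n²) = 0.004028062 + 0.000106889 = 0.004134951.
Half-width = z·√(radicand)/denom = 1.282·0.064304/1.026508 = 0.08031.
Interval: 0.48429 ± 0.08031 → (0.4040, 0.5646).

(0.4040, 0.5646)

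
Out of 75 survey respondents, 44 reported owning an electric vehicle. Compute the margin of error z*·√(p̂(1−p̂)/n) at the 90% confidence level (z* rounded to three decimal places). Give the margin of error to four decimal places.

With x = 44 successes in n = 75, p̂ = 0.58667.
Standard error of p̂: √(0.242489/75) = √0.003233185 = 0.056861.
The 90% critical value is z* = 1.645.
ME = 1.645·0.056861 = 0.0935.

ME = 0.0935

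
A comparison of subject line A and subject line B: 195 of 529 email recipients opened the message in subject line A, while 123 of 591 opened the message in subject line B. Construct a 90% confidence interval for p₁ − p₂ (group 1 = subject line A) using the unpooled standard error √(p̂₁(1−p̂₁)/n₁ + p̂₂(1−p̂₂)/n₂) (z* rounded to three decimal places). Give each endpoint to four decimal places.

p̂₁ = 195/529 = 0.36862, p̂₂ = 123/591 = 0.20812; p̂₁ − p̂₂ = 0.16050.
SE = √(0.000439961 + 0.000278861) = √0.000718822 = 0.026811.
z* = 1.645 at the 90% level. Margin = 1.645·0.026811 = 0.04410.
So the interval runs from 0.1164 to 0.2046.

(0.1164, 0.2046)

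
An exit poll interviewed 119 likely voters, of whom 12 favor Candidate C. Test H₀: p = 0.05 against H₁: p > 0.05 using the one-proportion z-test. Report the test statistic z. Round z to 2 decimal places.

z = 2.54

The sample proportion is 12/119 = 0.10084.
Under H₀, SE = √(p₀(1−p₀)/n) = √(0.05·0.95/119) = √0.000399160 = 0.019979.
z = (p̂ − p₀)/SE = (0.10084 − 0.05)/0.019979 = 2.54.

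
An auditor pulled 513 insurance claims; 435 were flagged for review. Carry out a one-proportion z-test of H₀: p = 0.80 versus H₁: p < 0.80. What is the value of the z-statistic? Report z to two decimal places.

z = 2.72

p̂ = 435/513 = 0.84795.
SE₀ = √(0.80·0.20/513) = 0.017660.
z = (0.84795 − 0.80)/0.017660 = 0.04795/0.017660 = 2.72.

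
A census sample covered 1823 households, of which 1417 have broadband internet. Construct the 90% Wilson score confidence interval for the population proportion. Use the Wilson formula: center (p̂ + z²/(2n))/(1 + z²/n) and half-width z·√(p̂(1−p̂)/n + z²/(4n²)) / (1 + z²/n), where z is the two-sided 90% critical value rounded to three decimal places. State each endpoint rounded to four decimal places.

Here p̂ = 1417/1823 = 0.77729 and z = 1.645 (z² = 2.706025).
1 + z²/n = 1.001484.
Center = (0.77729 + 0.000742)/1.001484 = 0.77688.
Radicand: p̂(1−p̂)/n + z²/(4n²) = 0.000094959 + 0.000000204 = 0.000095163.
Half-width = 1.645·√0.000095163/1.001484 = 0.01602.
Interval: 0.77688 ± 0.01602 → (0.7609, 0.7929).

(0.7609, 0.7929)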